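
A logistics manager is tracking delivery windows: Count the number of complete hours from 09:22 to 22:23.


Start: 09:22
End: 22:23
Hour difference: 22 - 9 = 13 hours
Minute difference: 23 - 22 = 1 minutes
Total minutes: 781
Complete hours: 781 / 60 = 13 (remainder 1)

13


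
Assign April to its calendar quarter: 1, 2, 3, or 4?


Month: April (month 4)
Q1: January-March (months 1-3)
Q2: April-June (months 4-6)
Q3: July-September (months 7-9)
Q4: October-December (months 10-12)
Month 4 falls in Q2

2


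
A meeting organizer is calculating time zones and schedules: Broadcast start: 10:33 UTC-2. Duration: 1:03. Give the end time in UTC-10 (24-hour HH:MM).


Start: 10:33 in UTC-2
Step 1 - add duration:
  minutes: 33 + 3 = 36
  hours: 10 + 1 + 0 = 11
  end in UTC-2: 11:36
Step 2 - convert UTC-2 -> UTC-10:
  offset difference: -10 - (-2) = -8 hours
  11 + (-8) = 3 -> mod 24 = 3
Result: 03:36 in UTC-10

03:36


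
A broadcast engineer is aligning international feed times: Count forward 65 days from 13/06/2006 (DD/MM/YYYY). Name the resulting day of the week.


Start: 2006-06-13 (Tuesday)
Step 1 - find target date: add 65 days
  2006-06-13 + 65 days = 2006-08-17
Step 2 - day of week:
  65 mod 7 = 2
  Tuesday + 2 days -> Thursday
Result: Thursday (2006-08-17)

Thursday


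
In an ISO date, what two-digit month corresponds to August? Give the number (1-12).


Calendar month order:
7. July
8. August <--
9. September
August is month number 8

8


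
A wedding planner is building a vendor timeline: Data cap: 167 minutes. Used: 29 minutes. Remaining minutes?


Total budget: 167 minutes
Time used: 29 minutes
Remaining: 167 - 29 = 138 minutes
Percent used: 17.4%
Percent remaining: 82.6%

138


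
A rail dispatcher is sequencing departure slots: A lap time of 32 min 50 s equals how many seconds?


Minutes: 32
Seconds: 50
Convert minutes to seconds: 32 x 60 = 1920
Add remaining seconds: 1920 + 50 = 1970

1970


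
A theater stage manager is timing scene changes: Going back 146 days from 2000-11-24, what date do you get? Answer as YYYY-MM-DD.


Start: 2000-11-24
Subtracting 146 days
Days already passed in November: 24
After going back through November: 122 more days to subtract
October 2000: 31 days, 91 remaining
September 2000: 30 days, 61 remaining
August 2000: 31 days, 30 remaining
July 2000 has 31 days, need 30
Result: 2000-07-01

2000-07-01


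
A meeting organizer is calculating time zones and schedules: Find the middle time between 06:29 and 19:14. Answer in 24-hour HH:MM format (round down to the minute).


Start time: 06:29 = 389 minutes from midnight
End time: 19:14 = 1154 minutes from midnight
Sum: 389 + 1154 = 1543
Midpoint: 1543 / 2 = 771 minutes
Convert: 771 / 60 = 12 hours, 51 minutes
Result: 12:51

12:51


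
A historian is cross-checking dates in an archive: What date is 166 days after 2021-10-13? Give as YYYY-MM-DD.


Start: 2021-10-13
Adding 166 days
Days remaining in October: 18
After October: 148 days still to add
November 2021: 30 days, 118 remaining
December 2021: 31 days, 87 remaining
January 2022: 31 days, 56 remaining
February 2022: 28 days, 28 remaining
Result: 2022-03-28

2022-03-28


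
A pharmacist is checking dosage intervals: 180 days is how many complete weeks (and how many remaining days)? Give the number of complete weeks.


Total days: 180
Days per week: 7
Division: 180 / 7 = 25 remainder 5
Complete weeks: 25
Remaining days: 5

25


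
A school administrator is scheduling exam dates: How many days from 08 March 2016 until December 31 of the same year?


Start: March 08, 2016
End: December 31, 2016
Days left in March: 23
April: 30
May: 31
June: 30
July: 31
... plus remaining months
Sum of remaining months: 275
Total: 23 + 275 = 298

298


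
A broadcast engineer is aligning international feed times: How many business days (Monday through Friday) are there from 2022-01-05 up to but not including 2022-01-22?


Start: 2022-01-05 (Wednesday)
End (exclusive): 2022-01-22 (Saturday)
Total calendar days: 17
Full weeks: 17 // 7 = 2 -> 10 weekdays
Remaining 3 days starting on Wednesday:
  Wed(w), Thu(w), Fri(w) -> 3 weekdays
Total business days: 10 + 3 = 13

13


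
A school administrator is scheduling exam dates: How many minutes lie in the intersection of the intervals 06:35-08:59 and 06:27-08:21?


Interval A: [395, 539] minutes from midnight
Interval B: [387, 501] minutes from midnight
Overlap start = max(395, 387) = 395
Overlap end = min(539, 501) = 501
Overlap = 501 - 395 = 106 minutes

106


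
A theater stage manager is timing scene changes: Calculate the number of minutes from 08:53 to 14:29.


Start time: 08:53 = 533 minutes from midnight
End time: 14:29 = 869 minutes from midnight
Difference: 869 - 533 = 336 minutes
That is 5 hours and 36 minutes

336


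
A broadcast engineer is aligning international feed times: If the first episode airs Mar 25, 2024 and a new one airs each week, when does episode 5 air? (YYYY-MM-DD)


First occurrence: 2024-03-25 (occurrence 1)
Each occurrence is 7 days after the previous.
Occurrence 5 is 4 weeks after the first.
4 weeks = 28 days
2024-03-25 + 28 days = 2024-04-22

2024-04-22


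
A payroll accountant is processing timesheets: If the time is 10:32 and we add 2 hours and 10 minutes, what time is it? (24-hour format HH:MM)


Start time: 10:32
Adding: 2 hours 10 minutes
Minutes: 32 + 10 = 42
Hours: 10 + 2 + 0 = 12
Result: 12:42

12:42


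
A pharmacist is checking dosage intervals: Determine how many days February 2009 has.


Month: February
Year: 2009
2009 is not a leap year
February has 28 days
Total: 28 days

28


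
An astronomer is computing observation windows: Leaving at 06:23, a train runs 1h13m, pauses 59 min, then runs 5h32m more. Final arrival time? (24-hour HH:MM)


Depart: 06:23
Leg 1: +73 min -> 07:36
Layover: +59 min -> 08:35
Leg 2: +332 min -> 14:07
Total travel: 464 minutes = 7h 44m
Arrival: 14:07

14:07


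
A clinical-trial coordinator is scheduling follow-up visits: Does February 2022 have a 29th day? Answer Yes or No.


Year: 2022
Divisible by 4? 2022 / 4 = 505.5 -> No
Not divisible by 4, so NOT a leap year

No


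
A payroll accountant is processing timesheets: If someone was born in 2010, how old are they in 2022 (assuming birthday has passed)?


Birth year: 2010
Current year: 2022
Age = current year - birth year
Age = 2022 - 2010 = 12

12


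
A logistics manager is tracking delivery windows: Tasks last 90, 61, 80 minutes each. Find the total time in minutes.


Durations: 90, 61, 80
Running sum: 90
+ 61 = 151
+ 80 = 231
Total duration: 231 minutes
That is 3 hours and 51 minutes

231


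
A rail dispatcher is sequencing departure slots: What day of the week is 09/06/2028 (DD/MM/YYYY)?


Date: 2028-06-09
January 1, 2028 is a Saturday
Day of year: 161
Offset from Jan 1: 160 days
160 mod 7 = 6
Result: Friday

Friday


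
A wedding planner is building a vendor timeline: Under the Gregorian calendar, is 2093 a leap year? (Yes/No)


Year: 2093
Divisible by 4? 2093 / 4 = 523.25 -> No
Not divisible by 4, so NOT a leap year

No


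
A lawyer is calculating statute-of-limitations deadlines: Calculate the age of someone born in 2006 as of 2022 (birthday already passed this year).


Birth year: 2006
Current year: 2022
Age = current year - birth year
Age = 2022 - 2006 = 16

16


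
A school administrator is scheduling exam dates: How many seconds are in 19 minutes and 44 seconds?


Minutes: 19
Seconds: 44
Convert minutes to seconds: 19 x 60 = 1140
Add remaining seconds: 1140 + 44 = 1184

1184


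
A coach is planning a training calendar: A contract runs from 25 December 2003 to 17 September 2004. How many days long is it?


Start date: 2003-12-25
End date: 2004-09-17
Dec 2003: +7 days
Jan 2004: +31 days
Feb 2004: +29 days
... (7 more months)
Total: 267 days

267


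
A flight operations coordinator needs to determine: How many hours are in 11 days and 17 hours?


Days: 11
Extra hours: 17
Hours per day: 24
Days to hours: 11 x 24 = 264
Total: 264 + 17 = 281

281


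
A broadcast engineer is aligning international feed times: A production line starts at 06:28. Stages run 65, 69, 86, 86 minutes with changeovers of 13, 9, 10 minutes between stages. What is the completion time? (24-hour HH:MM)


Start: 06:28 = 388 min from midnight
  after task 1 (65 min): 07:33
  after break (13 min): 07:46
  after task 2 (69 min): 08:55
  after break (9 min): 09:04
  after task 3 (86 min): 10:30
  after break (10 min): 10:40
  after task 4 (86 min): 12:06
Total elapsed: 338 minutes
End time: 12:06

12:06


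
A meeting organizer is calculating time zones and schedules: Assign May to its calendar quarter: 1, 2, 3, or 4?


Month: May (month 5)
Q1: January-March (months 1-3)
Q2: April-June (months 4-6)
Q3: July-September (months 7-9)
Q4: October-December (months 10-12)
Month 5 falls in Q2

2


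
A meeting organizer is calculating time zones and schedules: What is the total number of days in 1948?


Year: 1948
Check leap year rules:
Divisible by 4? Yes
Divisible by 100? No
1948 is a leap year
Days: 366

366


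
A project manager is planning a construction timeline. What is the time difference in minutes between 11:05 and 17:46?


Start time: 11:05 = 665 minutes from midnight
End time: 17:46 = 1066 minutes from midnight
Difference: 1066 - 665 = 401 minutes
That is 6 hours and 41 minutes

401


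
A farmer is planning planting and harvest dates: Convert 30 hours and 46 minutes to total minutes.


Hours: 30
Extra minutes: 46
Minutes per hour: 60
Hours to minutes: 30 x 60 = 1800
Total: 1800 + 46 = 1846

1846


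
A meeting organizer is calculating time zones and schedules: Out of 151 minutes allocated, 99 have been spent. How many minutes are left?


Total budget: 151 minutes
Time used: 99 minutes
Remaining: 151 - 99 = 52 minutes
Percent used: 65.6%
Percent remaining: 34.4%

52


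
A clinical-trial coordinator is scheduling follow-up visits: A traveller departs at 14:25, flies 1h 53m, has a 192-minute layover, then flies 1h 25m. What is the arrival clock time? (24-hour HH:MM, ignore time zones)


Depart: 14:25
Leg 1: +113 min -> 16:18
Layover: +192 min -> 19:30
Leg 2: +85 min -> 20:55
Total travel: 390 minutes = 6h 30m
Arrival: 20:55

20:55


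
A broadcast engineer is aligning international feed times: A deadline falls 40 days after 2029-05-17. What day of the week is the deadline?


Start: 2029-05-17 (Thursday)
Step 1 - find target date: add 40 days
  2029-05-17 + 40 days = 2029-06-26
Step 2 - day of week:
  40 mod 7 = 5
  Thursday + 5 days -> Tuesday
Result: Tuesday (2029-06-26)

Tuesday


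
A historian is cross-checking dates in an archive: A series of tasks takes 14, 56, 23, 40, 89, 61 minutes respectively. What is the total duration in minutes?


Durations: 14, 56, 23, 40, 89, 61
Running sum: 14
+ 56 = 70
+ 23 = 93
+ 40 = 133
+ 89 = 222
+ 61 = 283
Total duration: 283 minutes
That is 4 hours and 43 minutes

283


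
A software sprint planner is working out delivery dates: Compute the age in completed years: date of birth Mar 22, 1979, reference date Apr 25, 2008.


Birth: 1979-03-22
Reference: 2008-04-25
Year difference: 2008 - 1979 = 29
Has birthday (03-22) occurred by 04-25? Yes
Age in full years: 29

29


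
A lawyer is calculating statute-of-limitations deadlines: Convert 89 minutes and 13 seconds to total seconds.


Minutes: 89
Extra seconds: 13
Seconds per minute: 60
Minutes to seconds: 89 x 60 = 5340
Total: 5340 + 13 = 5353

5353


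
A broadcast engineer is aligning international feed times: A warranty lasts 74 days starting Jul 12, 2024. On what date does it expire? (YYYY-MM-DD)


Start: 2024-07-12
Adding 74 days
Days remaining in July: 19
After July: 55 days still to add
August 2024: 31 days, 24 remaining
September 2024 has 30 days, need 24
Result: 2024-09-24

2024-09-24


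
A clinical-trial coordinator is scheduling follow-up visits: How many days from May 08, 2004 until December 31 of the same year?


Start: May 08, 2004
End: December 31, 2004
Days left in May: 23
June: 30
July: 31
August: 31
September: 30
... plus remaining months
Sum of remaining months: 214
Total: 23 + 214 = 237

237


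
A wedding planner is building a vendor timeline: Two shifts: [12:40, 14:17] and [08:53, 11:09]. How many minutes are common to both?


Interval A: [760, 857] minutes from midnight
Interval B: [533, 669] minutes from midnight
Overlap start = max(760, 533) = 760
Overlap end = min(857, 669) = 669
End <= start, so the intervals do not overlap: 0 minutes

0


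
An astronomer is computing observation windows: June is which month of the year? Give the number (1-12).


Calendar month order:
5. May
6. June <--
7. July
June is month number 6

6


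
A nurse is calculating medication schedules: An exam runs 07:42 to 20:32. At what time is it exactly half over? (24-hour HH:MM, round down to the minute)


Start time: 07:42 = 462 minutes from midnight
End time: 20:32 = 1232 minutes from midnight
Sum: 462 + 1232 = 1694
Midpoint: 1694 / 2 = 847 minutes
Convert: 847 / 60 = 14 hours, 7 minutes
Result: 14:07

14:07


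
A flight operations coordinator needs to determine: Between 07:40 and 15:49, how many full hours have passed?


Start: 07:40
End: 15:49
Hour difference: 15 - 7 = 8 hours
Minute difference: 49 - 40 = 9 minutes
Total minutes: 489
Complete hours: 489 / 60 = 8 (remainder 9)

8


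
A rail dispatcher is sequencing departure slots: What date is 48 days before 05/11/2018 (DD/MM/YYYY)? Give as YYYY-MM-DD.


Start: 2018-11-05
Subtracting 48 days
Days already passed in November: 5
After going back through November: 43 more days to subtract
October 2018: 31 days, 12 remaining
September 2018 has 30 days, need 12
Result: 2018-09-18

2018-09-18


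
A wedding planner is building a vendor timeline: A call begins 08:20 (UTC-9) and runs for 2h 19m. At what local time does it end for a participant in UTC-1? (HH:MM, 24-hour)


Start: 08:20 in UTC-9
Step 1 - add duration:
  minutes: 20 + 19 = 39
  hours: 8 + 2 + 0 = 10
  end in UTC-9: 10:39
Step 2 - convert UTC-9 -> UTC-1:
  offset difference: -1 - (-9) = 8 hours
  10 + (8) = 18 -> mod 24 = 18
Result: 18:39 in UTC-1

18:39


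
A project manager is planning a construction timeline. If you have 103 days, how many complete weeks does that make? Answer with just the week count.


Total days: 103
Days per week: 7
Division: 103 / 7 = 14 remainder 5
Complete weeks: 14
Remaining days: 5

14


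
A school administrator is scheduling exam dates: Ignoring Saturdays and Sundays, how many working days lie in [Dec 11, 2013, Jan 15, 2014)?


Start: 2013-12-11 (Wednesday)
End (exclusive): 2014-01-15 (Wednesday)
Total calendar days: 35
Full weeks: 35 // 7 = 5 -> 25 weekdays
Remaining 0 days starting on Wednesday:
Total business days: 25 + 0 = 25

25


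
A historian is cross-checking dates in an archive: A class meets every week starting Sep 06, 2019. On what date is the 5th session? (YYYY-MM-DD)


First occurrence: 2019-09-06 (occurrence 1)
Each occurrence is 7 days after the previous.
Occurrence 5 is 4 weeks after the first.
4 weeks = 28 days
2019-09-06 + 28 days = 2019-10-04

2019-10-04


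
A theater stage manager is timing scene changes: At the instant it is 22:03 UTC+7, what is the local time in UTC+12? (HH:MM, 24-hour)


Local time: 22:03 at UTC+7 (offset 7h)
Target zone: UTC+12 (offset 12h)
Difference: 12 - (7) = 5 hours
Calculation: 22 + (5) = 27
Wraparound: (27) mod 24 = 3
Result: 03:03

03:03


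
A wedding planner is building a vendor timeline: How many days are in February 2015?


Month: February
Year: 2015
2015 is not a leap year
February has 28 days
Total: 28 days

28


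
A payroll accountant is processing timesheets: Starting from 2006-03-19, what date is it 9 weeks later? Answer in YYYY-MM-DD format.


Start: 2006-03-19
Weeks to add: 9
Convert to days: 9 x 7 = 63 days
Add 63 days to 2006-03-19
Result: 2006-05-21

2006-05-21


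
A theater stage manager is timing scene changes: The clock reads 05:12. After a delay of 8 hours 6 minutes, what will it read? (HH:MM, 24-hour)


Start time: 05:12
Adding: 8 hours 6 minutes
Minutes: 12 + 6 = 18
Hours: 5 + 8 + 0 = 13
Result: 13:18

13:18


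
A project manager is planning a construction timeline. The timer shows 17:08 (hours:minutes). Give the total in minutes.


Hours: 17
Minutes: 8
Convert hours to minutes: 17 x 60 = 1020
Add remaining minutes: 1020 + 8 = 1028

1028


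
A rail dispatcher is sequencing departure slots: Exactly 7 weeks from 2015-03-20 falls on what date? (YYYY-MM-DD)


Start: 2015-03-20
Weeks to add: 7
Convert to days: 7 x 7 = 49 days
Add 49 days to 2015-03-20
Result: 2015-05-08

2015-05-08


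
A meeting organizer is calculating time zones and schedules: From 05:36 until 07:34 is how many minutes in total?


Start time: 05:36 = 336 minutes from midnight
End time: 07:34 = 454 minutes from midnight
Difference: 454 - 336 = 118 minutes
That is 1 hours and 58 minutes

118


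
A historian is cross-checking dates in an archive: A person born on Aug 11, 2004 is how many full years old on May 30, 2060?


Birth: 2004-08-11
Reference: 2060-05-30
Year difference: 2060 - 2004 = 56
Has birthday (08-11) occurred by 05-30? No
Birthday not yet reached this year -> subtract 1
Age in full years: 55

55


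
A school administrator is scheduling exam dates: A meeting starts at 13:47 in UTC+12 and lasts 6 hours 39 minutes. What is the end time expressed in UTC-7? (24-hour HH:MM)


Start: 13:47 in UTC+12
Step 1 - add duration:
  minutes: 47 + 39 = 86 (carry 1h)
  hours: 13 + 6 + 1 = 20
  end in UTC+12: 20:26
Step 2 - convert UTC+12 -> UTC-7:
  offset difference: -7 - (12) = -19 hours
  20 + (-19) = 1 -> mod 24 = 1
Result: 01:26 in UTC-7

01:26


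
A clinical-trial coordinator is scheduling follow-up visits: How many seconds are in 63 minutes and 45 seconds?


Minutes: 63
Extra seconds: 45
Seconds per minute: 60
Minutes to seconds: 63 x 60 = 3780
Total: 3780 + 45 = 3825

3825


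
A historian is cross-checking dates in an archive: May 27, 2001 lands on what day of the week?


Date: 2001-05-27
January 1, 2001 is a Monday
Day of year: 147
Offset from Jan 1: 146 days
146 mod 7 = 6
Result: Sunday

Sunday


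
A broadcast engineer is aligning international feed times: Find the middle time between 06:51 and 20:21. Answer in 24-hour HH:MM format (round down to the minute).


Start time: 06:51 = 411 minutes from midnight
End time: 20:21 = 1221 minutes from midnight
Sum: 411 + 1221 = 1632
Midpoint: 1632 / 2 = 816 minutes
Convert: 816 / 60 = 13 hours, 36 minutes
Result: 13:36

13:36


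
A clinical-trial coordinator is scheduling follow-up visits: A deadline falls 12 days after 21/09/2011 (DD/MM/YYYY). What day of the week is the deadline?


Start: 2011-09-21 (Wednesday)
Step 1 - find target date: add 12 days
  2011-09-21 + 12 days = 2011-10-03
Step 2 - day of week:
  12 mod 7 = 5
  Wednesday + 5 days -> Monday
Result: Monday (2011-10-03)

Monday


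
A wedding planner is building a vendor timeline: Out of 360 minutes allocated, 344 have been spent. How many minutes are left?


Total budget: 360 minutes
Time used: 344 minutes
Remaining: 360 - 344 = 16 minutes
Percent used: 95.6%
Percent remaining: 4.4%

16


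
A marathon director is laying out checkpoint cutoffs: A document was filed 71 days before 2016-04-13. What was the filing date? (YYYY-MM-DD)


Start: 2016-04-13
Subtracting 71 days
Days already passed in April: 13
After going back through April: 58 more days to subtract
March 2016: 31 days, 27 remaining
February 2016 has 29 days, need 27
Result: 2016-02-02

2016-02-02


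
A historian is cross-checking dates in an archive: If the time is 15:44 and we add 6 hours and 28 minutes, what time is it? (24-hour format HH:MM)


Start time: 15:44
Adding: 6 hours 28 minutes
Minutes: 44 + 28 = 72
Minute overflow: 72 >= 60, so carry 1 hour, minutes = 12
Hours: 15 + 6 + 1 = 22
Result: 22:12

22:12


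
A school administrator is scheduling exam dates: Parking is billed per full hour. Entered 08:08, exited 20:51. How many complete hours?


Start: 08:08
End: 20:51
Hour difference: 20 - 8 = 12 hours
Minute difference: 51 - 8 = 43 minutes
Total minutes: 763
Complete hours: 763 / 60 = 12 (remainder 43)

12


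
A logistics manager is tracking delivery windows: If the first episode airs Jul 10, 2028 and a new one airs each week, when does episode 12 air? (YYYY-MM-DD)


First occurrence: 2028-07-10 (occurrence 1)
Each occurrence is 7 days after the previous.
Occurrence 12 is 11 weeks after the first.
11 weeks = 77 days
2028-07-10 + 77 days = 2028-09-25

2028-09-25


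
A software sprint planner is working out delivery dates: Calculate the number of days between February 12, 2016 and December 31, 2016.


Start: February 12, 2016
End: December 31, 2016
Days left in February: 17
March: 31
April: 30
May: 31
June: 30
... plus remaining months
Sum of remaining months: 306
Total: 17 + 306 = 323

323


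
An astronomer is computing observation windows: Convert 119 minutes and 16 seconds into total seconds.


Minutes: 119
Seconds: 16
Convert minutes to seconds: 119 x 60 = 7140
Add remaining seconds: 7140 + 16 = 7156

7156


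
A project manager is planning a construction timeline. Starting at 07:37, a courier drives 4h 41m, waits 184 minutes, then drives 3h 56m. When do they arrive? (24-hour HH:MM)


Depart: 07:37
Leg 1: +281 min -> 12:18
Layover: +184 min -> 15:22
Leg 2: +236 min -> 19:18
Total travel: 701 minutes = 11h 41m
Arrival: 19:18

19:18


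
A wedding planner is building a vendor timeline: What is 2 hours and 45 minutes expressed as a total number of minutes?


Hours: 2
Minutes: 45
Convert hours to minutes: 2 x 60 = 120
Add remaining minutes: 120 + 45 = 165

165


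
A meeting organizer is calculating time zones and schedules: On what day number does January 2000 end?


Month: January
Year: 2000
January is a 31-day month
Total: 31 days

31


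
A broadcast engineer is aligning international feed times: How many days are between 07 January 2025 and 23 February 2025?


Start date: 2025-01-07
End date: 2025-02-23
Jan 2025: +25 days
Feb 2025: +22 days
Total: 47 days

47


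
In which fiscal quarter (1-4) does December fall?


Month: December (month 12)
Q1: January-March (months 1-3)
Q2: April-June (months 4-6)
Q3: July-September (months 7-9)
Q4: October-December (months 10-12)
Month 12 falls in Q4

4


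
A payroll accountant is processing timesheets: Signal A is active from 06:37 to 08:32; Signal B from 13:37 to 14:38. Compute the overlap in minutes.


Interval A: [397, 512] minutes from midnight
Interval B: [817, 878] minutes from midnight
Overlap start = max(397, 817) = 817
Overlap end = min(512, 878) = 512
End <= start, so the intervals do not overlap: 0 minutes

0


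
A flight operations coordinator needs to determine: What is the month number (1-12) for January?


Calendar month order:
1. January <--
2. February
January is month number 1

1


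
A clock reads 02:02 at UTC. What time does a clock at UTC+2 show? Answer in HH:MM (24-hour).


Local time: 02:02 at UTC (offset 0h)
Target zone: UTC+2 (offset 2h)
Difference: 2 - (0) = 2 hours
Calculation: 2 + (2) = 4
Result: 04:02

04:02


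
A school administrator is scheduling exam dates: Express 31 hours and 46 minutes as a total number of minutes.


Hours: 31
Extra minutes: 46
Minutes per hour: 60
Hours to minutes: 31 x 60 = 1860
Total: 1860 + 46 = 1906

1906


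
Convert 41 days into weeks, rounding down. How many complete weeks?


Total days: 41
Days per week: 7
Division: 41 / 7 = 5 remainder 6
Complete weeks: 5
Remaining days: 6

5


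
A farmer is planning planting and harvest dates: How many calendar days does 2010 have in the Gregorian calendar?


Year: 2010
Check leap year rules:
Divisible by 4? No
2010 is not a leap year
Days: 365

365


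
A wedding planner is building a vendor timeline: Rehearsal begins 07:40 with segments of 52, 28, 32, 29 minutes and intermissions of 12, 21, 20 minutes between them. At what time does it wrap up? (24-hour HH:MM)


Start: 07:40 = 460 min from midnight
  after task 1 (52 min): 08:32
  after break (12 min): 08:44
  after task 2 (28 min): 09:12
  after break (21 min): 09:33
  after task 3 (32 min): 10:05
  after break (20 min): 10:25
  after task 4 (29 min): 10:54
Total elapsed: 194 minutes
End time: 10:54

10:54


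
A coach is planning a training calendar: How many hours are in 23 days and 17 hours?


Days: 23
Extra hours: 17
Hours per day: 24
Days to hours: 23 x 24 = 552
Total: 552 + 17 = 569

569


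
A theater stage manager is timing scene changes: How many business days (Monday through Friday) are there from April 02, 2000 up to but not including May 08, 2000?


Start: 2000-04-02 (Sunday)
End (exclusive): 2000-05-08 (Monday)
Total calendar days: 36
Full weeks: 36 // 7 = 5 -> 25 weekdays
Remaining 1 days starting on Sunday:
  Sun(-) -> 0 weekdays
Total business days: 25 + 0 = 25

25


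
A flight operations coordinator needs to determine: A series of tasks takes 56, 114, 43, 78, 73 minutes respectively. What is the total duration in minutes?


Durations: 56, 114, 43, 78, 73
Running sum: 56
+ 114 = 170
+ 43 = 213
+ 78 = 291
+ 73 = 364
Total duration: 364 minutes
That is 6 hours and 4 minutes

364


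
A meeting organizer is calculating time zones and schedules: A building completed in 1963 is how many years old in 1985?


Birth year: 1963
Current year: 1985
Age = current year - birth year
Age = 1985 - 1963 = 22

22


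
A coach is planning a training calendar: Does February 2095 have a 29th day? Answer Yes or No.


Year: 2095
Divisible by 4? 2095 / 4 = 523.75 -> No
Not divisible by 4, so NOT a leap year

No


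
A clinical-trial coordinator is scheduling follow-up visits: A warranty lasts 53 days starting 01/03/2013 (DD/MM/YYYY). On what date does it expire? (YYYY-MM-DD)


Start: 2013-03-01
Adding 53 days
Days remaining in March: 30
After March: 23 days still to add
April 2013 has 30 days, need 23
Result: 2013-04-23

2013-04-23


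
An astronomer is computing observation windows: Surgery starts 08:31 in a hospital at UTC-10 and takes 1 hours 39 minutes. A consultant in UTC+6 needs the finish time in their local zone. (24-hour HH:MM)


Start: 08:31 in UTC-10
Step 1 - add duration:
  minutes: 31 + 39 = 70 (carry 1h)
  hours: 8 + 1 + 1 = 10
  end in UTC-10: 10:10
Step 2 - convert UTC-10 -> UTC+6:
  offset difference: 6 - (-10) = 16 hours
  10 + (16) = 26 -> mod 24 = 2
Result: 02:10 in UTC+6

02:10


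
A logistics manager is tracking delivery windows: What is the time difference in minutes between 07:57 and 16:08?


Start time: 07:57 = 477 minutes from midnight
End time: 16:08 = 968 minutes from midnight
Difference: 968 - 477 = 491 minutes
That is 8 hours and 11 minutes

491


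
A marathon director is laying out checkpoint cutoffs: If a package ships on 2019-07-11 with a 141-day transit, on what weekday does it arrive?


Start: 2019-07-11 (Thursday)
Step 1 - find target date: add 141 days
  2019-07-11 + 141 days = 2019-11-29
Step 2 - day of week:
  141 mod 7 = 1
  Thursday + 1 days -> Friday
Result: Friday (2019-11-29)

Friday


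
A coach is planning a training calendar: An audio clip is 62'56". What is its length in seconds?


Minutes: 62
Seconds: 56
Convert minutes to seconds: 62 x 60 = 3720
Add remaining seconds: 3720 + 56 = 3776

3776


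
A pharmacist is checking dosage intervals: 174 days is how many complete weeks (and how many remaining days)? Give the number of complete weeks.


Total days: 174
Days per week: 7
Division: 174 / 7 = 24 remainder 6
Complete weeks: 24
Remaining days: 6

24


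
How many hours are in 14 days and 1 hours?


Days: 14
Extra hours: 1
Hours per day: 24
Days to hours: 14 x 24 = 336
Total: 336 + 1 = 337

337


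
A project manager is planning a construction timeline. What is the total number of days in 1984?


Year: 1984
Check leap year rules:
Divisible by 4? Yes
Divisible by 100? No
1984 is a leap year
Days: 366

366


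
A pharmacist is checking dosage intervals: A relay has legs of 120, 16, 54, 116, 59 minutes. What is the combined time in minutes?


Durations: 120, 16, 54, 116, 59
Running sum: 120
+ 16 = 136
+ 54 = 190
+ 116 = 306
+ 59 = 365
Total duration: 365 minutes
That is 6 hours and 5 minutes

365


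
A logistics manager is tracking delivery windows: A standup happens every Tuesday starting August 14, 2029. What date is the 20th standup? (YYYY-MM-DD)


First occurrence: 2029-08-14 (occurrence 1)
Each occurrence is 7 days after the previous.
Occurrence 20 is 19 weeks after the first.
19 weeks = 133 days
2029-08-14 + 133 days = 2029-12-25

2029-12-25


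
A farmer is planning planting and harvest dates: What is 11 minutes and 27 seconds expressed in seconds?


Minutes: 11
Extra seconds: 27
Seconds per minute: 60
Minutes to seconds: 11 x 60 = 660
Total: 660 + 27 = 687

687


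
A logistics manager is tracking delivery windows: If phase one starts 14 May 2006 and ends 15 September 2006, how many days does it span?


Start date: 2006-05-14
End date: 2006-09-15
May 2006: +18 days
Jun 2006: +30 days
Jul 2006: +31 days
Aug 2006: +31 days
Sep 2006: +14 days
Total: 124 days

124


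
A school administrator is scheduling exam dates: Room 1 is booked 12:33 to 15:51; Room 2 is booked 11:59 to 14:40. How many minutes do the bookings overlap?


Interval A: [753, 951] minutes from midnight
Interval B: [719, 880] minutes from midnight
Overlap start = max(753, 719) = 753
Overlap end = min(951, 880) = 880
Overlap = 880 - 753 = 127 minutes

127


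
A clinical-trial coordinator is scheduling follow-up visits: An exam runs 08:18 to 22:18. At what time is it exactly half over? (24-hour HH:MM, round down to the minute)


Start time: 08:18 = 498 minutes from midnight
End time: 22:18 = 1338 minutes from midnight
Sum: 498 + 1338 = 1836
Midpoint: 1836 / 2 = 918 minutes
Convert: 918 / 60 = 15 hours, 18 minutes
Result: 15:18

15:18


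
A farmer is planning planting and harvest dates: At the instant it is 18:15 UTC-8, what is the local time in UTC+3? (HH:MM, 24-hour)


Local time: 18:15 at UTC-8 (offset -8h)
Target zone: UTC+3 (offset 3h)
Difference: 3 - (-8) = 11 hours
Calculation: 18 + (11) = 29
Wraparound: (29) mod 24 = 5
Result: 05:15

05:15


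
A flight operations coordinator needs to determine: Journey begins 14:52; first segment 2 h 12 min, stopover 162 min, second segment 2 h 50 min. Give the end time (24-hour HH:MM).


Depart: 14:52
Leg 1: +132 min -> 17:04
Layover: +162 min -> 19:46
Leg 2: +170 min -> 22:36
Total travel: 464 minutes = 7h 44m
Arrival: 22:36

22:36


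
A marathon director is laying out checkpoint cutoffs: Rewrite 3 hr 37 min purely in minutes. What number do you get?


Hours: 3
Extra minutes: 37
Minutes per hour: 60
Hours to minutes: 3 x 60 = 180
Total: 180 + 37 = 217

217


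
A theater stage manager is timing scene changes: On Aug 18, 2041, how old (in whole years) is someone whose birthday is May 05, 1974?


Birth: 1974-05-05
Reference: 2041-08-18
Year difference: 2041 - 1974 = 67
Has birthday (05-05) occurred by 08-18? Yes
Age in full years: 67

67


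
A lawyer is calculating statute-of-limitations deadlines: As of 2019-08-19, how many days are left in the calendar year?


Start: August 19, 2019
End: December 31, 2019
Days left in August: 12
September: 30
October: 31
November: 30
December: 31
Sum of remaining months: 122
Total: 12 + 122 = 134

134


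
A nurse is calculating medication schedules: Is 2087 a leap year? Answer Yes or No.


Year: 2087
Divisible by 4? 2087 / 4 = 521.75 -> No
Not divisible by 4, so NOT a leap year

No


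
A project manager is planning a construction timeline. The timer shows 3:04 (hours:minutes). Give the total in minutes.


Hours: 3
Minutes: 4
Convert hours to minutes: 3 x 60 = 180
Add remaining minutes: 180 + 4 = 184

184


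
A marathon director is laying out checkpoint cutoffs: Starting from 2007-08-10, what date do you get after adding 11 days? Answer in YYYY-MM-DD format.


Start: 2007-08-10
Adding 11 days
Days remaining in August: 21
Result: 2007-08-21

2007-08-21


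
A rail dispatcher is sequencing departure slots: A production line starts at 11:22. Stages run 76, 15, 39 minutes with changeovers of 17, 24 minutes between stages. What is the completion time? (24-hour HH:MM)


Start: 11:22 = 682 min from midnight
  after task 1 (76 min): 12:38
  after break (17 min): 12:55
  after task 2 (15 min): 13:10
  after break (24 min): 13:34
  after task 3 (39 min): 14:13
Total elapsed: 171 minutes
End time: 14:13

14:13


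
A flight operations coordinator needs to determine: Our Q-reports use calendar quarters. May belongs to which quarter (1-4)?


Month: May (month 5)
Q1: January-March (months 1-3)
Q2: April-June (months 4-6)
Q3: July-September (months 7-9)
Q4: October-December (months 10-12)
Month 5 falls in Q2

2


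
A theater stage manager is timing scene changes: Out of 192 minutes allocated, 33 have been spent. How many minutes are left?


Total budget: 192 minutes
Time used: 33 minutes
Remaining: 192 - 33 = 159 minutes
Percent used: 17.2%
Percent remaining: 82.8%

159


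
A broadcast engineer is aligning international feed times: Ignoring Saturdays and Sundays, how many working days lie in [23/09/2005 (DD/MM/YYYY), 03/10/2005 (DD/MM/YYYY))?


Start: 2005-09-23 (Friday)
End (exclusive): 2005-10-03 (Monday)
Total calendar days: 10
Full weeks: 10 // 7 = 1 -> 5 weekdays
Remaining 3 days starting on Friday:
  Fri(w), Sat(-), Sun(-) -> 1 weekdays
Total business days: 5 + 1 = 6

6


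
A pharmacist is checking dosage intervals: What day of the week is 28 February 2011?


Date: 2011-02-28
January 1, 2011 is a Saturday
Day of year: 59
Offset from Jan 1: 58 days
58 mod 7 = 2
Result: Monday

Monday


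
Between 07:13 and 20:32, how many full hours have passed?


Start: 07:13
End: 20:32
Hour difference: 20 - 7 = 13 hours
Minute difference: 32 - 13 = 19 minutes
Total minutes: 799
Complete hours: 799 / 60 = 13 (remainder 19)

13


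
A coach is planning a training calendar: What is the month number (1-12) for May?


Calendar month order:
4. April
5. May <--
6. June
May is month number 5

5


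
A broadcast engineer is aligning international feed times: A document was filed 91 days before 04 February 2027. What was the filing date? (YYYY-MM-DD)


Start: 2027-02-04
Subtracting 91 days
Days already passed in February: 4
After going back through February: 87 more days to subtract
January 2027: 31 days, 56 remaining
December 2026: 31 days, 25 remaining
November 2026 has 30 days, need 25
Result: 2026-11-05

2026-11-05


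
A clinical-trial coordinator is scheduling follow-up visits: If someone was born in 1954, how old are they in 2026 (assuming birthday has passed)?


Birth year: 1954
Current year: 2026
Age = current year - birth year
Age = 2026 - 1954 = 72

72


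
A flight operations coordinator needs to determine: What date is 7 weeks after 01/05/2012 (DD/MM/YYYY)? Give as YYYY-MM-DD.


Start: 2012-05-01
Weeks to add: 7
Convert to days: 7 x 7 = 49 days
Add 49 days to 2012-05-01
Result: 2012-06-19

2012-06-19


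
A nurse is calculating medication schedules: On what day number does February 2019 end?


Month: February
Year: 2019
2019 is not a leap year
February has 28 days
Total: 28 days

28


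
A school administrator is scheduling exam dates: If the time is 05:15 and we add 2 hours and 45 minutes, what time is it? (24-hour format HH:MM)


Start time: 05:15
Adding: 2 hours 45 minutes
Minutes: 15 + 45 = 60
Minute overflow: 60 >= 60, so carry 1 hour, minutes = 0
Hours: 5 + 2 + 1 = 8
Result: 08:00

08:00


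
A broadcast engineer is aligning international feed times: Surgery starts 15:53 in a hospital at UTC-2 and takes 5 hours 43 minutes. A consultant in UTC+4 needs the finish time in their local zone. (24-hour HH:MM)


Start: 15:53 in UTC-2
Step 1 - add duration:
  minutes: 53 + 43 = 96 (carry 1h)
  hours: 15 + 5 + 1 = 21
  end in UTC-2: 21:36
Step 2 - convert UTC-2 -> UTC+4:
  offset difference: 4 - (-2) = 6 hours
  21 + (6) = 27 -> mod 24 = 3
Result: 03:36 in UTC+4

03:36


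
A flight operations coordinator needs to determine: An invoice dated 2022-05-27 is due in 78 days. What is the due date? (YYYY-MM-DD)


Start: 2022-05-27
Adding 78 days
Days remaining in May: 4
After May: 74 days still to add
June 2022: 30 days, 44 remaining
July 2022: 31 days, 13 remaining
August 2022 has 31 days, need 13
Result: 2022-08-13

2022-08-13


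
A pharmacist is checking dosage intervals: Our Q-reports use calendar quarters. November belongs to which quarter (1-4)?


Month: November (month 11)
Q1: January-March (months 1-3)
Q2: April-June (months 4-6)
Q3: July-September (months 7-9)
Q4: October-December (months 10-12)
Month 11 falls in Q4

4


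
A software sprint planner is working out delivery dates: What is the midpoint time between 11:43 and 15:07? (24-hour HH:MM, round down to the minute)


Start time: 11:43 = 703 minutes from midnight
End time: 15:07 = 907 minutes from midnight
Sum: 703 + 907 = 1610
Midpoint: 1610 / 2 = 805 minutes
Convert: 805 / 60 = 13 hours, 25 minutes
Result: 13:25

13:25


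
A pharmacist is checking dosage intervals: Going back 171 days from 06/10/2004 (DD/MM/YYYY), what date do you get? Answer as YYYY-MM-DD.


Start: 2004-10-06
Subtracting 171 days
Days already passed in October: 6
After going back through October: 165 more days to subtract
September 2004: 30 days, 135 remaining
August 2004: 31 days, 104 remaining
July 2004: 31 days, 73 remaining
June 2004: 30 days, 43 remaining
Result: 2004-04-18

2004-04-18


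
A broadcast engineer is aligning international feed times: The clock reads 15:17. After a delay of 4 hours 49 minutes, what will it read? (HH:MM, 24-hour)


Start time: 15:17
Adding: 4 hours 49 minutes
Minutes: 17 + 49 = 66
Minute overflow: 66 >= 60, so carry 1 hour, minutes = 6
Hours: 15 + 4 + 1 = 20
Result: 20:06

20:06


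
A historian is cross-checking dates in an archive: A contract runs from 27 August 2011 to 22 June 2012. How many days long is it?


Start date: 2011-08-27
End date: 2012-06-22
Aug 2011: +5 days
Sep 2011: +30 days
Oct 2011: +31 days
... (8 more months)
Total: 300 days

300


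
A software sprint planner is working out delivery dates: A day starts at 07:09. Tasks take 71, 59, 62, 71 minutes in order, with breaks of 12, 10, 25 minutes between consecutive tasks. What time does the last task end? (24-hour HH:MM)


Start: 07:09 = 429 min from midnight
  after task 1 (71 min): 08:20
  after break (12 min): 08:32
  after task 2 (59 min): 09:31
  after break (10 min): 09:41
  after task 3 (62 min): 10:43
  after break (25 min): 11:08
  after task 4 (71 min): 12:19
Total elapsed: 310 minutes
End time: 12:19

12:19


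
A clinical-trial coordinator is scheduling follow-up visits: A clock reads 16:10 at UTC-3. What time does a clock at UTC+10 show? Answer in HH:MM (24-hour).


Local time: 16:10 at UTC-3 (offset -3h)
Target zone: UTC+10 (offset 10h)
Difference: 10 - (-3) = 13 hours
Calculation: 16 + (13) = 29
Wraparound: (29) mod 24 = 5
Result: 05:10

05:10


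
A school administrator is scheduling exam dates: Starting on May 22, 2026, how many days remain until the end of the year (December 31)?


Start: May 22, 2026
End: December 31, 2026
Days left in May: 9
June: 30
July: 31
August: 31
September: 30
... plus remaining months
Sum of remaining months: 214
Total: 9 + 214 = 223

223


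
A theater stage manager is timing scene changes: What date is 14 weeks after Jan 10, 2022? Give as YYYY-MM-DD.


Start: 2022-01-10
Weeks to add: 14
Convert to days: 14 x 7 = 98 days
Add 98 days to 2022-01-10
Result: 2022-04-18

2022-04-18
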